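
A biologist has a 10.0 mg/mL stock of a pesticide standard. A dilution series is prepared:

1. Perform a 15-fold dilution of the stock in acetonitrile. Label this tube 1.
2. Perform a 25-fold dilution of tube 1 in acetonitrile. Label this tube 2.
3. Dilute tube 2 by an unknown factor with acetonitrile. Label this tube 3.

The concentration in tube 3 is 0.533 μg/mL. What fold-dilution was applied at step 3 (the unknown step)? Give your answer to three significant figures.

50.0-fold

Step 1: 15-fold → factor 15
Step 2: 25-fold → factor 25
Step 3: unknown factor x
Product of known-step factors = 375
Overall factor = 10.0 mg/mL / (0.533 μg/mL) = 18762
x = 18762 / 375 = 50.0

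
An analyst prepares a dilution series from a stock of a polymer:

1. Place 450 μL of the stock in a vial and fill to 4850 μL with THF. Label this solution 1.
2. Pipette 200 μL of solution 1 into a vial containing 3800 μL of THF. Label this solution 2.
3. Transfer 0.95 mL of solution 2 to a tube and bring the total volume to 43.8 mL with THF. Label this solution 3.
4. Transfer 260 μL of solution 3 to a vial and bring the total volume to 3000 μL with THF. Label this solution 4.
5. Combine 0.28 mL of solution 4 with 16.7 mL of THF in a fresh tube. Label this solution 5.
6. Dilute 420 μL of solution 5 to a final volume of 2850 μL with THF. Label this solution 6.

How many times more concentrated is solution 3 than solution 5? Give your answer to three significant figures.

Step 1: 450 μL brought to 4850 μL → factor 4850/450 = 10.778
Step 2: 200 μL + 3800 μL = 4000 μL total → factor 4000/200 = 20
Step 3: 0.95 mL brought to 43.8 mL → factor 43.8/0.95 = 46.105
Step 4: 260 μL brought to 3000 μL → factor 3000/260 = 11.538
Step 5: 0.28 mL + 16.7 mL = 16.98 mL total → factor 16.98/0.28 = 60.643
Dilution factor to solution 3 = 9938.2; to solution 5 = 6.954 × 10^6
[solution 3]/[solution 5] = (factor to solution 5)/(factor to solution 3) = 6.954 × 10^6/9938.2 = 700

700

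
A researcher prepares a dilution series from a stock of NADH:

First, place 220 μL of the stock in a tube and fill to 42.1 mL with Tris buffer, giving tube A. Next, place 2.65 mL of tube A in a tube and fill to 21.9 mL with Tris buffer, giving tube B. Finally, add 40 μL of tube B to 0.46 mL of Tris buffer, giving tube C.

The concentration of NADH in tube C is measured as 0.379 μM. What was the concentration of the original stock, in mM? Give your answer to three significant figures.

Step 1: 220 μL brought to 42.1 mL → factor 42100/220 = 191.36
Step 2: 2.65 mL brought to 21.9 mL → factor 21.9/2.65 = 8.2642
Step 3: 40 μL + 0.46 mL = 500 μL total → factor 500/40 = 12.5
Overall dilution factor = 191.36 × 8.2642 × 12.5 = 19768
Stock = 0.379 μM × 19768 = 7492 μM = 7.49 mM

7.49 mM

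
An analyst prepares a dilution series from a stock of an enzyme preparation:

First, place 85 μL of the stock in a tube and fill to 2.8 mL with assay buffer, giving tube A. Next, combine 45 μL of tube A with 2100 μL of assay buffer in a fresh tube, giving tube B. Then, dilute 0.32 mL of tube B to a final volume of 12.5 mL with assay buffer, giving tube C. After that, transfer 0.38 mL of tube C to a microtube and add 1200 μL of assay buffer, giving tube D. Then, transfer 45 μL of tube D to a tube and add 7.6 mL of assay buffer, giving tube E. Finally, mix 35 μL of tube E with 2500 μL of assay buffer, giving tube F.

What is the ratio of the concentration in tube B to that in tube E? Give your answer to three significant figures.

Step 1: 85 μL brought to 2.8 mL → factor 2800/85 = 32.941
Step 2: 45 μL + 2100 μL = 2145 μL total → factor 2145/45 = 47.667
Step 3: 0.32 mL brought to 12.5 mL → factor 12.5/0.32 = 39.062
Step 4: 0.38 mL + 1200 μL = 1.58 mL total → factor 1.58/0.38 = 4.1579
Step 5: 45 μL + 7.6 mL = 7645 μL total → factor 7645/45 = 169.89
Dilution factor to tube B = 1570.2; to tube E = 4.3326 × 10^7
[tube B]/[tube E] = (factor to tube E)/(factor to tube B) = 4.3326 × 10^7/1570.2 = 2.76 × 10^4

2.76 × 10^4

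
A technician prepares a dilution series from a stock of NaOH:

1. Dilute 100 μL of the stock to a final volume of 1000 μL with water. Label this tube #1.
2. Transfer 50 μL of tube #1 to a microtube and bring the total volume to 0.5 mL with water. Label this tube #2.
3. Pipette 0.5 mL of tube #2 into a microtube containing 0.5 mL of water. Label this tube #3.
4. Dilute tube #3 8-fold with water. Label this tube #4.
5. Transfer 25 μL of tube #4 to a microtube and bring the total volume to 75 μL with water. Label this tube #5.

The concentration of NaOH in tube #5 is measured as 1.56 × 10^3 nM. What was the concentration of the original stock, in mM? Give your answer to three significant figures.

7.49 mM

Step 1: 100 μL brought to 1000 μL → factor 1000/100 = 10
Step 2: 50 μL brought to 0.5 mL → factor 500/50 = 10
Step 3: 0.5 mL + 0.5 mL = 1 mL total → factor 1/0.5 = 2
Step 4: 8-fold → factor 8
Step 5: 25 μL brought to 75 μL → factor 75/25 = 3
Overall dilution factor = 10 × 10 × 2 × 8 × 3 = 4800
Stock = 1.56 × 10^3 nM × 4800 = 7.488 × 10^6 nM = 7.49 mM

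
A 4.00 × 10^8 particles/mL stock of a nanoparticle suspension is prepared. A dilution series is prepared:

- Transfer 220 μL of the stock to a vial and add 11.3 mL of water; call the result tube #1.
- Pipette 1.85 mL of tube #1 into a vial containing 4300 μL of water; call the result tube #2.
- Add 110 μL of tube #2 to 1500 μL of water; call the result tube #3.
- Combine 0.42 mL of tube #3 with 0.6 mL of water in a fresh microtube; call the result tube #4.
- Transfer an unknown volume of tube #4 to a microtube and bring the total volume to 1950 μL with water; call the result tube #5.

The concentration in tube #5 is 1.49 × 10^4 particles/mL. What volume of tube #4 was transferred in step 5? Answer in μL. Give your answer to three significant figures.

449 μL

Step 1: 220 μL + 11.3 mL = 11520 μL total → factor 11520/220 = 52.364
Step 2: 1.85 mL + 4300 μL = 6.15 mL total → factor 6.15/1.85 = 3.3243
Step 3: 110 μL + 1500 μL = 1610 μL total → factor 1610/110 = 14.636
Step 4: 0.42 mL + 0.6 mL = 1.02 mL total → factor 1.02/0.42 = 2.4286
Step 5: v brought to 1950 μL → factor = 1950 μL/v
Product of known-step factors = 6187.5
Overall factor = 4.00 × 10^8 particles/mL / (1.49 × 10^4 particles/mL) = 26846
Step-5 factor = 26846 / 6187.5 = 4.3387
v = 1950 μL / 4.3387 = 449 μL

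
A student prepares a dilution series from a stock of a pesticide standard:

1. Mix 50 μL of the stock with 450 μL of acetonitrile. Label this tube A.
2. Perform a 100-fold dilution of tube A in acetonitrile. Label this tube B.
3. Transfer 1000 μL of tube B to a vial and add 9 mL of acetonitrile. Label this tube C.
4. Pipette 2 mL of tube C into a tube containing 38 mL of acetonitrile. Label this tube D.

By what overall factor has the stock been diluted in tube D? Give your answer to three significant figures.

Step 1: 50 μL + 450 μL = 500 μL total → factor 500/50 = 10
Step 2: 100-fold → factor 100
Step 3: 1000 μL + 9 mL = 10000 μL total → factor 10000/1000 = 10
Step 4: 2 mL + 38 mL = 40 mL total → factor 40/2 = 20
Overall dilution factor = 10 × 100 × 10 × 20 = 2 × 10^5

2.00 × 10^5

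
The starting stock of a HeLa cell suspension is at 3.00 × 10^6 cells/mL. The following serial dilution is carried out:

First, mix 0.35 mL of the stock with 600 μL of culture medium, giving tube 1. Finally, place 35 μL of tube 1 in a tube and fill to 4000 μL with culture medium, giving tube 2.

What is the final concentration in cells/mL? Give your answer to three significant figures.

Step 1: 0.35 mL + 600 μL = 0.95 mL total → factor 0.95/0.35 = 2.7143
Step 2: 35 μL brought to 4000 μL → factor 4000/35 = 114.29
Overall dilution factor = 2.7143 × 114.29 = 310.2
Final = 3.00 × 10^6 cells/mL / 310.2 = 9.67 × 10^3 cells/mL

9.67 × 10^3 cells/mL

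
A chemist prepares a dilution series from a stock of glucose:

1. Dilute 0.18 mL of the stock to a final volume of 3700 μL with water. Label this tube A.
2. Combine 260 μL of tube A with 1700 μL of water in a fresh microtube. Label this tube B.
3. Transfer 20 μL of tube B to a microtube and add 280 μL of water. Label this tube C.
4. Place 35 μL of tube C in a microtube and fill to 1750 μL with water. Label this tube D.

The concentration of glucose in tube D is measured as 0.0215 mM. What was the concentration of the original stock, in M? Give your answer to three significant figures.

Step 1: 0.18 mL brought to 3700 μL → factor 3.7/0.18 = 20.556
Step 2: 260 μL + 1700 μL = 1960 μL total → factor 1960/260 = 7.5385
Step 3: 20 μL + 280 μL = 300 μL total → factor 300/20 = 15
Step 4: 35 μL brought to 1750 μL → factor 1750/35 = 50
Overall dilution factor = 20.556 × 7.5385 × 15 × 50 = 1.1622 × 10^5
Stock = 0.0215 mM × 1.1622 × 10^5 = 2499 mM = 2.50 M

2.50 M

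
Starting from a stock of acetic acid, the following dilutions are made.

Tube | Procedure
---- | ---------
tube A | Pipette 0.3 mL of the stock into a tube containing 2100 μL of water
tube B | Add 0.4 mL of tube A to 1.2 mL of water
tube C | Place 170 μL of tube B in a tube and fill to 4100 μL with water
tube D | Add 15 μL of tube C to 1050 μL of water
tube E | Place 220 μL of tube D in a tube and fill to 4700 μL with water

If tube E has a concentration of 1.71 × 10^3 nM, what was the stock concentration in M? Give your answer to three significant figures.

2.00 M

Step 1: 0.3 mL + 2100 μL = 2.4 mL total → factor 2.4/0.3 = 8
Step 2: 0.4 mL + 1.2 mL = 1.6 mL total → factor 1.6/0.4 = 4
Step 3: 170 μL brought to 4100 μL → factor 4100/170 = 24.118
Step 4: 15 μL + 1050 μL = 1065 μL total → factor 1065/15 = 71
Step 5: 220 μL brought to 4700 μL → factor 4700/220 = 21.364
Overall dilution factor = 8 × 4 × 24.118 × 71 × 21.364 = 1.1706 × 10^6
Stock = 1.71 × 10^3 nM × 1.1706 × 10^6 = 2.002 × 10^9 nM = 2.00 M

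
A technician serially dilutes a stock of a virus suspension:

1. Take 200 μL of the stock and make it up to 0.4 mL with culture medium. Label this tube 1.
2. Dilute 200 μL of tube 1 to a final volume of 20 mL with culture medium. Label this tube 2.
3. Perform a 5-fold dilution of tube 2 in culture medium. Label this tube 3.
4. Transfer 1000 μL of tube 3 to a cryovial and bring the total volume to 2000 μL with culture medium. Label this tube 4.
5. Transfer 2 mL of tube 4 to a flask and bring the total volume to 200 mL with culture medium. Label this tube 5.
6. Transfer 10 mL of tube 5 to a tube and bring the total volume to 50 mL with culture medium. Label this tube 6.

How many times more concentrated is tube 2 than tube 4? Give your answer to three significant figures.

Step 1: 200 μL brought to 0.4 mL → factor 400/200 = 2
Step 2: 200 μL brought to 20 mL → factor 20000/200 = 100
Step 3: 5-fold → factor 5
Step 4: 1000 μL brought to 2000 μL → factor 2000/1000 = 2
Dilution factor to tube 2 = 200; to tube 4 = 2000
[tube 2]/[tube 4] = (factor to tube 4)/(factor to tube 2) = 2000/200 = 10.0

10.0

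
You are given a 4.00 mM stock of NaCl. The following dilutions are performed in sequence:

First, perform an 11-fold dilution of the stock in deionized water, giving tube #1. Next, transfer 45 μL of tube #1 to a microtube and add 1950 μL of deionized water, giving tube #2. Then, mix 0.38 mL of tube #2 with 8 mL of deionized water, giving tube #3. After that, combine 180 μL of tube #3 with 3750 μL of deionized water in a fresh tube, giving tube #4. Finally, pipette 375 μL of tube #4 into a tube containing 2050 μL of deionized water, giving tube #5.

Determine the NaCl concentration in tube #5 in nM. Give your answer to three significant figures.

2.63 nM

Step 1: 11-fold → factor 11
Step 2: 45 μL + 1950 μL = 1995 μL total → factor 1995/45 = 44.333
Step 3: 0.38 mL + 8 mL = 8.38 mL total → factor 8.38/0.38 = 22.053
Step 4: 180 μL + 3750 μL = 3930 μL total → factor 3930/180 = 21.833
Step 5: 375 μL + 2050 μL = 2425 μL total → factor 2425/375 = 6.4667
Overall dilution factor = 11 × 44.333 × 22.053 × 21.833 × 6.4667 = 1.5184 × 10^6
Final = 4.00 mM / 1.5184 × 10^6 = 2.634 × 10^-6 mM = 2.63 nM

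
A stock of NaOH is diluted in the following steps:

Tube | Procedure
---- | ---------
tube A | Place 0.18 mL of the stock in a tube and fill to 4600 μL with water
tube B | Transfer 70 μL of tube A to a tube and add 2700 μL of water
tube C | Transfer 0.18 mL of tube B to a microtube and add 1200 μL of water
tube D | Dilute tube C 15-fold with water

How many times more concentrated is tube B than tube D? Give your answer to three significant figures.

115

Step 1: 0.18 mL brought to 4600 μL → factor 4.6/0.18 = 25.556
Step 2: 70 μL + 2700 μL = 2770 μL total → factor 2770/70 = 39.571
Step 3: 0.18 mL + 1200 μL = 1.38 mL total → factor 1.38/0.18 = 7.6667
Step 4: 15-fold → factor 15
Dilution factor to tube B = 1011.3; to tube D = 1.163 × 10^5
[tube B]/[tube D] = (factor to tube D)/(factor to tube B) = 1.163 × 10^5/1011.3 = 115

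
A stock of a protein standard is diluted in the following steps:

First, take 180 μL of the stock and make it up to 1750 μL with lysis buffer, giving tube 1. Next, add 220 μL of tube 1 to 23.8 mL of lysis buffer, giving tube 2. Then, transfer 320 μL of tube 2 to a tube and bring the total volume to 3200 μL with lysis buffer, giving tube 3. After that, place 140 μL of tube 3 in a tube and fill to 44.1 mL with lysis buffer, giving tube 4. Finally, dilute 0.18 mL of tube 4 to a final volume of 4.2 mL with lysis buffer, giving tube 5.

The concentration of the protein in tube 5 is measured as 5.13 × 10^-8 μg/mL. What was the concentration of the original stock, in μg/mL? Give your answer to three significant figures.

Step 1: 180 μL brought to 1750 μL → factor 1750/180 = 9.7222
Step 2: 220 μL + 23.8 mL = 24020 μL total → factor 24020/220 = 109.18
Step 3: 320 μL brought to 3200 μL → factor 3200/320 = 10
Step 4: 140 μL brought to 44.1 mL → factor 44100/140 = 315
Step 5: 0.18 mL brought to 4.2 mL → factor 4.2/0.18 = 23.333
Overall dilution factor = 9.7222 × 109.18 × 10 × 315 × 23.333 = 7.802 × 10^7
Stock = 5.13 × 10^-8 μg/mL × 7.802 × 10^7 = 4.00 μg/mL

4.00 μg/mL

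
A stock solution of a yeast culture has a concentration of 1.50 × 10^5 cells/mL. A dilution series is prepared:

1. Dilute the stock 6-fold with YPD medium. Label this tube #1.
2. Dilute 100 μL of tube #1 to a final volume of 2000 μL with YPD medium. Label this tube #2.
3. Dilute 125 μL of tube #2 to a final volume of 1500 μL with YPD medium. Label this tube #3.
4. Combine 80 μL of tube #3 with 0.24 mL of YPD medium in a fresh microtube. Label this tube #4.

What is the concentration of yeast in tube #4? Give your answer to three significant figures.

Step 1: 6-fold → factor 6
Step 2: 100 μL brought to 2000 μL → factor 2000/100 = 20
Step 3: 125 μL brought to 1500 μL → factor 1500/125 = 12
Step 4: 80 μL + 0.24 mL = 320 μL total → factor 320/80 = 4
Overall dilution factor = 6 × 20 × 12 × 4 = 5760
Final = 1.50 × 10^5 cells/mL / 5760 = 26.0 cells/mL

26.0 cells/mL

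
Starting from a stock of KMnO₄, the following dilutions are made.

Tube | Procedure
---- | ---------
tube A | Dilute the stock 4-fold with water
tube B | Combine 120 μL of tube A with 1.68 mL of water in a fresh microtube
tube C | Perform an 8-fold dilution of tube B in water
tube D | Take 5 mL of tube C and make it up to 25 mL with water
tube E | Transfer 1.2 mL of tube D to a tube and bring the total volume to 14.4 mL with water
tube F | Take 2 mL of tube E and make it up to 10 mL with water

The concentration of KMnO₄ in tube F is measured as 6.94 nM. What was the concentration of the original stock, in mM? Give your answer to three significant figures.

Step 1: 4-fold → factor 4
Step 2: 120 μL + 1.68 mL = 1800 μL total → factor 1800/120 = 15
Step 3: 8-fold → factor 8
Step 4: 5 mL brought to 25 mL → factor 25/5 = 5
Step 5: 1.2 mL brought to 14.4 mL → factor 14.4/1.2 = 12
Step 6: 2 mL brought to 10 mL → factor 10/2 = 5
Overall dilution factor = 4 × 15 × 8 × 5 × 12 × 5 = 1.44 × 10^5
Stock = 6.94 nM × 1.44 × 10^5 = 9.994 × 10^5 nM = 0.999 mM

0.999 mM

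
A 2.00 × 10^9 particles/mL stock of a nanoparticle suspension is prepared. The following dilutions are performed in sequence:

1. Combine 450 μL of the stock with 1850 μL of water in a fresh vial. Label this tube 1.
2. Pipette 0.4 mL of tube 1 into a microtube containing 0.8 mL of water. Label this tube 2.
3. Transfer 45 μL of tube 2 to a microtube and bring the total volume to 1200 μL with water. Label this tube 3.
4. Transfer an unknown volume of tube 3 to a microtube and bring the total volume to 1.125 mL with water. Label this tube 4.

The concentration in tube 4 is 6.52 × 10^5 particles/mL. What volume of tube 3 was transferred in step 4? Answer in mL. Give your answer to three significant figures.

Step 1: 450 μL + 1850 μL = 2300 μL total → factor 2300/450 = 5.1111
Step 2: 0.4 mL + 0.8 mL = 1.2 mL total → factor 1.2/0.4 = 3
Step 3: 45 μL brought to 1200 μL → factor 1200/45 = 26.667
Step 4: v brought to 1.125 mL → factor = 1.125 mL/v
Product of known-step factors = 408.89
Overall factor = 2.00 × 10^9 particles/mL / (6.52 × 10^5 particles/mL) = 3067.5
Step-4 factor = 3067.5 / 408.89 = 7.502
v = 1.125 mL / 7.502 = 0.150 mL

0.150 mL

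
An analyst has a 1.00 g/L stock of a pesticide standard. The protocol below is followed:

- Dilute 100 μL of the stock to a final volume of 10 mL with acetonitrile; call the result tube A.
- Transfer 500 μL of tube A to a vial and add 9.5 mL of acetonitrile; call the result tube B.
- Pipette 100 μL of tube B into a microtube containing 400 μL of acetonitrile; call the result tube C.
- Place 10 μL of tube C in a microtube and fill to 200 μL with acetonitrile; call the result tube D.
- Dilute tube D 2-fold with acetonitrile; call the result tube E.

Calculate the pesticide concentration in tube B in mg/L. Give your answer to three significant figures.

Step 1: 100 μL brought to 10 mL → factor 10000/100 = 100
Step 2: 500 μL + 9.5 mL = 10000 μL total → factor 10000/500 = 20
Dilution factor through tube B = 100 × 20 = 2000
[tube B] = 1.00 g/L / 2000 = 0.0005000 g/L = 0.500 mg/L

0.500 mg/L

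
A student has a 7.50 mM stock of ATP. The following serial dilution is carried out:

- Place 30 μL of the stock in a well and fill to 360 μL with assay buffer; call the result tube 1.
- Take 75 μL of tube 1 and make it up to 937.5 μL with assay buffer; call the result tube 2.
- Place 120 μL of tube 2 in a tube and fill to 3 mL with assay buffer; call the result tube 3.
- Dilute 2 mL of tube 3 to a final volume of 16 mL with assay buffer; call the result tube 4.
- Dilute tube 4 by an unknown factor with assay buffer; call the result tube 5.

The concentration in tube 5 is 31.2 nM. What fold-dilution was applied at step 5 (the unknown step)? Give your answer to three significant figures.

Step 1: 30 μL brought to 360 μL → factor 360/30 = 12
Step 2: 75 μL brought to 937.5 μL → factor 937.5/75 = 12.5
Step 3: 120 μL brought to 3 mL → factor 3000/120 = 25
Step 4: 2 mL brought to 16 mL → factor 16/2 = 8
Step 5: unknown factor x
Product of known-step factors = 30000
Overall factor = 7.50 mM / (31.2 nM) = 2.4038 × 10^5
x = 2.4038 × 10^5 / 30000 = 8.01

8.01-fold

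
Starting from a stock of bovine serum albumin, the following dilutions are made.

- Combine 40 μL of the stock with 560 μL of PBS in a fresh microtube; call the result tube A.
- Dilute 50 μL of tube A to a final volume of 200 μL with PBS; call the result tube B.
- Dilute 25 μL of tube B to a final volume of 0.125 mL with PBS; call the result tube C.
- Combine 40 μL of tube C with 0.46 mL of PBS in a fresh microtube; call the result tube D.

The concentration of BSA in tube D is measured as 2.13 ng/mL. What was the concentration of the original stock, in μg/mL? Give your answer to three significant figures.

Step 1: 40 μL + 560 μL = 600 μL total → factor 600/40 = 15
Step 2: 50 μL brought to 200 μL → factor 200/50 = 4
Step 3: 25 μL brought to 0.125 mL → factor 125/25 = 5
Step 4: 40 μL + 0.46 mL = 500 μL total → factor 500/40 = 12.5
Overall dilution factor = 15 × 4 × 5 × 12.5 = 3750
Stock = 2.13 ng/mL × 3750 = 7988 ng/mL = 7.99 μg/mL

7.99 μg/mL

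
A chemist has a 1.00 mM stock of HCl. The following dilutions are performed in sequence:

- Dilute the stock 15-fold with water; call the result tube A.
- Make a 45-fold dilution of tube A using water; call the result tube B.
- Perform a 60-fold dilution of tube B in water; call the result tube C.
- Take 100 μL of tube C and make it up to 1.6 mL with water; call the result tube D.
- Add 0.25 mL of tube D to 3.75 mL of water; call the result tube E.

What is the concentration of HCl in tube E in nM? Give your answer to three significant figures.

Step 1: 15-fold → factor 15
Step 2: 45-fold → factor 45
Step 3: 60-fold → factor 60
Step 4: 100 μL brought to 1.6 mL → factor 1600/100 = 16
Step 5: 0.25 mL + 3.75 mL = 4 mL total → factor 4/0.25 = 16
Overall dilution factor = 15 × 45 × 60 × 16 × 16 = 1.0368 × 10^7
Final = 1.00 mM / 1.0368 × 10^7 = 9.645 × 10^-8 mM = 0.0965 nM

0.0965 nM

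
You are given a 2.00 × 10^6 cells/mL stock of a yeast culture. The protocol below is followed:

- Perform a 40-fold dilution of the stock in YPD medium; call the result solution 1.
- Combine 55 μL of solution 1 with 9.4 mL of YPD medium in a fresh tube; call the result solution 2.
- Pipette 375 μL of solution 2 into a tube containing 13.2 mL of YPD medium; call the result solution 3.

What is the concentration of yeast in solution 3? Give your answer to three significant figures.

Step 1: 40-fold → factor 40
Step 2: 55 μL + 9.4 mL = 9455 μL total → factor 9455/55 = 171.91
Step 3: 375 μL + 13.2 mL = 13575 μL total → factor 13575/375 = 36.2
Overall dilution factor = 40 × 171.91 × 36.2 = 2.4892 × 10^5
Final = 2.00 × 10^6 cells/mL / 2.4892 × 10^5 = 8.03 cells/mL

8.03 cells/mL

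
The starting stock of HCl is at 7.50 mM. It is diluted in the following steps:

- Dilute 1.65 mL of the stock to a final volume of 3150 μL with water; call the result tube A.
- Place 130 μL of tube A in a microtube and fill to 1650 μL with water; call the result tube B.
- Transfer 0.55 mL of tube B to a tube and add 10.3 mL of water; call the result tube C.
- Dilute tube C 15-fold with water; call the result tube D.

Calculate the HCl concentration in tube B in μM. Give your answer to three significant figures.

310 μM

Step 1: 1.65 mL brought to 3150 μL → factor 3.15/1.65 = 1.9091
Step 2: 130 μL brought to 1650 μL → factor 1650/130 = 12.692
Dilution factor through tube B = 1.9091 × 12.692 = 24.231
[tube B] = 7.50 mM / 24.231 = 0.3095 mM = 310 μM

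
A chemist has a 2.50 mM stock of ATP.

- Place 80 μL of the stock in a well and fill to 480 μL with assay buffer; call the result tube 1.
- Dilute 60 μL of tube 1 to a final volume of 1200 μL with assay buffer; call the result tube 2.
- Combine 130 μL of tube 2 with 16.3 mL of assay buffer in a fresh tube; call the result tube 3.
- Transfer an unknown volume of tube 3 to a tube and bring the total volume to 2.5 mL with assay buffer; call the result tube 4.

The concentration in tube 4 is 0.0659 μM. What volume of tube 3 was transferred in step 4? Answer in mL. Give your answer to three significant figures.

0.999 mL

Step 1: 80 μL brought to 480 μL → factor 480/80 = 6
Step 2: 60 μL brought to 1200 μL → factor 1200/60 = 20
Step 3: 130 μL + 16.3 mL = 16430 μL total → factor 16430/130 = 126.38
Step 4: v brought to 2.5 mL → factor = 2.5 mL/v
Product of known-step factors = 15166
Overall factor = 2.50 mM / (0.0659 μM) = 37936
Step-4 factor = 37936 / 15166 = 2.5014
v = 2.5 mL / 2.5014 = 0.999 mL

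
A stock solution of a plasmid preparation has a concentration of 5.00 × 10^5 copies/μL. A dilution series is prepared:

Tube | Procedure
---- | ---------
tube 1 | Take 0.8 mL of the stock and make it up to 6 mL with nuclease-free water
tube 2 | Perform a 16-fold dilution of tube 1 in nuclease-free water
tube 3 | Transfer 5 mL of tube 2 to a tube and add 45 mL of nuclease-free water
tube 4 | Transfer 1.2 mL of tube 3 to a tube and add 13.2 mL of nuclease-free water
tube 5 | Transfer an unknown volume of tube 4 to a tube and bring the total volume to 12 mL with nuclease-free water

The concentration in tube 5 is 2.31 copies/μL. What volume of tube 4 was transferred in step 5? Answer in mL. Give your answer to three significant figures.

0.798 mL

Step 1: 0.8 mL brought to 6 mL → factor 6/0.8 = 7.5
Step 2: 16-fold → factor 16
Step 3: 5 mL + 45 mL = 50 mL total → factor 50/5 = 10
Step 4: 1.2 mL + 13.2 mL = 14.4 mL total → factor 14.4/1.2 = 12
Step 5: v brought to 12 mL → factor = 12 mL/v
Product of known-step factors = 14400
Overall factor = 5.00 × 10^5 copies/μL / (2.31 copies/μL) = 2.1645 × 10^5
Step-5 factor = 2.1645 × 10^5 / 14400 = 15.031
v = 12 mL / 15.031 = 0.798 mL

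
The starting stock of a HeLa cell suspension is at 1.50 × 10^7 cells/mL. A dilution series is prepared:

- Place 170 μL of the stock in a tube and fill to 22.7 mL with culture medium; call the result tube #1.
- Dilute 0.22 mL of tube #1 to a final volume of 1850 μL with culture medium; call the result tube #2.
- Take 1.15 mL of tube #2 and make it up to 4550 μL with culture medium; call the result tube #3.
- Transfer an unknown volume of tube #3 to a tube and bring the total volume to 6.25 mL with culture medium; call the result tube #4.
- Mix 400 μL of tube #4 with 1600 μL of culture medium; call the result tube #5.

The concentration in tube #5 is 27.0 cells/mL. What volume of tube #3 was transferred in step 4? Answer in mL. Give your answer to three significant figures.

0.250 mL

Step 1: 170 μL brought to 22.7 mL → factor 22700/170 = 133.53
Step 2: 0.22 mL brought to 1850 μL → factor 1.85/0.22 = 8.4091
Step 3: 1.15 mL brought to 4550 μL → factor 4.55/1.15 = 3.9565
Step 4: v brought to 6.25 mL → factor = 6.25 mL/v
Step 5: 400 μL + 1600 μL = 2000 μL total → factor 2000/400 = 5
Product of known-step factors = 22213
Overall factor = 1.50 × 10^7 cells/mL / (27.0 cells/mL) = 5.5556 × 10^5
Step-4 factor = 5.5556 × 10^5 / 22213 = 25.01
v = 6.25 mL / 25.01 = 0.250 mL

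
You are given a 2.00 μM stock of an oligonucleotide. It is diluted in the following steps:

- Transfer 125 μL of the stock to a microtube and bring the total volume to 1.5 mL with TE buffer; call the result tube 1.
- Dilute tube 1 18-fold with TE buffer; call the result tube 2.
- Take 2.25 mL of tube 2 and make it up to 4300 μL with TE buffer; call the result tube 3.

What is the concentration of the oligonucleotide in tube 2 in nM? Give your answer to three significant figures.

Step 1: 125 μL brought to 1.5 mL → factor 1500/125 = 12
Step 2: 18-fold → factor 18
Dilution factor through tube 2 = 12 × 18 = 216
[tube 2] = 2.00 μM / 216 = 0.009259 μM = 9.26 nM

9.26 nM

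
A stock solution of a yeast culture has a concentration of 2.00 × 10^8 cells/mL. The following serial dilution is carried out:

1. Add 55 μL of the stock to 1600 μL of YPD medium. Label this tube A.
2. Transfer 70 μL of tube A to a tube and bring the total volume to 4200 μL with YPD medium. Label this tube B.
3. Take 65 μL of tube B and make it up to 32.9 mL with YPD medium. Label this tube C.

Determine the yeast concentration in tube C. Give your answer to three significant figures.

219 cells/mL

Step 1: 55 μL + 1600 μL = 1655 μL total → factor 1655/55 = 30.091
Step 2: 70 μL brought to 4200 μL → factor 4200/70 = 60
Step 3: 65 μL brought to 32.9 mL → factor 32900/65 = 506.15
Overall dilution factor = 30.091 × 60 × 506.15 = 9.1384 × 10^5
Final = 2.00 × 10^8 cells/mL / 9.1384 × 10^5 = 219 cells/mL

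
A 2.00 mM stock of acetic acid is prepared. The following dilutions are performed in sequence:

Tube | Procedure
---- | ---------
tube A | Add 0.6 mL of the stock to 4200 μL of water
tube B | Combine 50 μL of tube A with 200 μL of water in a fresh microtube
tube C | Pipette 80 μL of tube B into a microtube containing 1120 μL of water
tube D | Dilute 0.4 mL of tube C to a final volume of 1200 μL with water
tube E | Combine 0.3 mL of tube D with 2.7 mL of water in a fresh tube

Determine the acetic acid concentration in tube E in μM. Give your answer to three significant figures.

0.111 μM

Step 1: 0.6 mL + 4200 μL = 4.8 mL total → factor 4.8/0.6 = 8
Step 2: 50 μL + 200 μL = 250 μL total → factor 250/50 = 5
Step 3: 80 μL + 1120 μL = 1200 μL total → factor 1200/80 = 15
Step 4: 0.4 mL brought to 1200 μL → factor 1.2/0.4 = 3
Step 5: 0.3 mL + 2.7 mL = 3 mL total → factor 3/0.3 = 10
Overall dilution factor = 8 × 5 × 15 × 3 × 10 = 18000
Final = 2.00 mM / 18000 = 0.0001111 mM = 0.111 μM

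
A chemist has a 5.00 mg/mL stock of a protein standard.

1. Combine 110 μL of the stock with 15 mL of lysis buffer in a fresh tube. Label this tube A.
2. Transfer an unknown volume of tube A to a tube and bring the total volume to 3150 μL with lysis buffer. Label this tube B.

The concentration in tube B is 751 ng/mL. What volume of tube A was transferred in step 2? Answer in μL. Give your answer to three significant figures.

65.0 μL

Step 1: 110 μL + 15 mL = 15110 μL total → factor 15110/110 = 137.36
Step 2: v brought to 3150 μL → factor = 3150 μL/v
Product of known-step factors = 137.36
Overall factor = 5.00 mg/mL / (751 ng/mL) = 6657.8
Step-2 factor = 6657.8 / 137.36 = 48.468
v = 3150 μL / 48.468 = 65.0 μL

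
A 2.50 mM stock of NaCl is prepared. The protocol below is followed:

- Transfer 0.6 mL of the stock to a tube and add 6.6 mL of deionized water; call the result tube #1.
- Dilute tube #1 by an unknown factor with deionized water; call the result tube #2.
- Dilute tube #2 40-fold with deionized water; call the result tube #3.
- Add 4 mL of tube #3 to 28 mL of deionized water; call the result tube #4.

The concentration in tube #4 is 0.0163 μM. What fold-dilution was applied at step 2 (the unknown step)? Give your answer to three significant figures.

39.9-fold

Step 1: 0.6 mL + 6.6 mL = 7.2 mL total → factor 7.2/0.6 = 12
Step 2: unknown factor x
Step 3: 40-fold → factor 40
Step 4: 4 mL + 28 mL = 32 mL total → factor 32/4 = 8
Product of known-step factors = 3840
Overall factor = 2.50 mM / (0.0163 μM) = 1.5337 × 10^5
x = 1.5337 × 10^5 / 3840 = 39.9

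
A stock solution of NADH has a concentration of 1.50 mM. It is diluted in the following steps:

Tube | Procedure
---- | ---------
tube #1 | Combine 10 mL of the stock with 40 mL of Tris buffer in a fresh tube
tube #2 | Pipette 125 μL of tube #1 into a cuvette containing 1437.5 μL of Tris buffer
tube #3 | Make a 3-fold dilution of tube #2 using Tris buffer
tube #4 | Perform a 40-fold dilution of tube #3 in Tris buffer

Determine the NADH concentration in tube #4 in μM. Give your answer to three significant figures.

Step 1: 10 mL + 40 mL = 50 mL total → factor 50/10 = 5
Step 2: 125 μL + 1437.5 μL = 1562.5 μL total → factor 1562.5/125 = 12.5
Step 3: 3-fold → factor 3
Step 4: 40-fold → factor 40
Overall dilution factor = 5 × 12.5 × 3 × 40 = 7500
Final = 1.50 mM / 7500 = 0.0002000 mM = 0.200 μM

0.200 μM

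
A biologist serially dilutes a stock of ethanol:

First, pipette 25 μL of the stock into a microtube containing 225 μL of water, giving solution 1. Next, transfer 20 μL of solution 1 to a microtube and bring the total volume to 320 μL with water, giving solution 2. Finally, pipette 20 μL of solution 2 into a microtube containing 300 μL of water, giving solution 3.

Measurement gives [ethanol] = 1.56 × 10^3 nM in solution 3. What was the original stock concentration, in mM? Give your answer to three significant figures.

Step 1: 25 μL + 225 μL = 250 μL total → factor 250/25 = 10
Step 2: 20 μL brought to 320 μL → factor 320/20 = 16
Step 3: 20 μL + 300 μL = 320 μL total → factor 320/20 = 16
Overall dilution factor = 10 × 16 × 16 = 2560
Stock = 1.56 × 10^3 nM × 2560 = 3.994 × 10^6 nM = 3.99 mM

3.99 mM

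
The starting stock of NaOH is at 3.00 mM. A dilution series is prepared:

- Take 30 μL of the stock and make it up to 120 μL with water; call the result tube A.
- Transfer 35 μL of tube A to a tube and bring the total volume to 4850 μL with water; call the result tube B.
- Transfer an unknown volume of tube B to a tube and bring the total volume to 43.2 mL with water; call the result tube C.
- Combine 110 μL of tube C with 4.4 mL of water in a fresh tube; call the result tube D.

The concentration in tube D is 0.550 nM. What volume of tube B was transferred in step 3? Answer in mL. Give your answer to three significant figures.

Step 1: 30 μL brought to 120 μL → factor 120/30 = 4
Step 2: 35 μL brought to 4850 μL → factor 4850/35 = 138.57
Step 3: v brought to 43.2 mL → factor = 43.2 mL/v
Step 4: 110 μL + 4.4 mL = 4510 μL total → factor 4510/110 = 41
Product of known-step factors = 22726
Overall factor = 3.00 mM / (0.550 nM) = 5.4545 × 10^6
Step-3 factor = 5.4545 × 10^6 / 22726 = 240.02
v = 43.2 mL / 240.02 = 0.180 mL

0.180 mL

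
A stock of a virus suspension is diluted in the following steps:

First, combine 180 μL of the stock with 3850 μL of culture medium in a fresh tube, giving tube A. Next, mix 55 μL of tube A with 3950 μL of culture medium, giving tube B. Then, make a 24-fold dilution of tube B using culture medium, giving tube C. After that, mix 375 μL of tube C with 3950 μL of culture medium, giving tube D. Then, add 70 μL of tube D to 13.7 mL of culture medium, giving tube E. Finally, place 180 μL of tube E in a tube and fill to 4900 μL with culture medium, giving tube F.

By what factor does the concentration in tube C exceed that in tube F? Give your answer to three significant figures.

6.18 × 10^4

Step 1: 180 μL + 3850 μL = 4030 μL total → factor 4030/180 = 22.389
Step 2: 55 μL + 3950 μL = 4005 μL total → factor 4005/55 = 72.818
Step 3: 24-fold → factor 24
Step 4: 375 μL + 3950 μL = 4325 μL total → factor 4325/375 = 11.533
Step 5: 70 μL + 13.7 mL = 13770 μL total → factor 13770/70 = 196.71
Step 6: 180 μL brought to 4900 μL → factor 4900/180 = 27.222
Dilution factor to tube C = 39128; to tube F = 2.4166 × 10^9
[tube C]/[tube F] = (factor to tube F)/(factor to tube C) = 2.4166 × 10^9/39128 = 6.18 × 10^4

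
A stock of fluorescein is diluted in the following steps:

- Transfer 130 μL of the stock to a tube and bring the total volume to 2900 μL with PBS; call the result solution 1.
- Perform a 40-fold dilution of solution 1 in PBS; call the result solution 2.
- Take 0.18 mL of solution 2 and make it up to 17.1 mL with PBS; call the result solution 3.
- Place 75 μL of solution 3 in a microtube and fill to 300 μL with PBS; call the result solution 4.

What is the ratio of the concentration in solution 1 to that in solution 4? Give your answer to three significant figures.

1.52 × 10^4

Step 1: 130 μL brought to 2900 μL → factor 2900/130 = 22.308
Step 2: 40-fold → factor 40
Step 3: 0.18 mL brought to 17.1 mL → factor 17.1/0.18 = 95
Step 4: 75 μL brought to 300 μL → factor 300/75 = 4
Dilution factor to solution 1 = 22.308; to solution 4 = 3.3908 × 10^5
[solution 1]/[solution 4] = (factor to solution 4)/(factor to solution 1) = 3.3908 × 10^5/22.308 = 1.52 × 10^4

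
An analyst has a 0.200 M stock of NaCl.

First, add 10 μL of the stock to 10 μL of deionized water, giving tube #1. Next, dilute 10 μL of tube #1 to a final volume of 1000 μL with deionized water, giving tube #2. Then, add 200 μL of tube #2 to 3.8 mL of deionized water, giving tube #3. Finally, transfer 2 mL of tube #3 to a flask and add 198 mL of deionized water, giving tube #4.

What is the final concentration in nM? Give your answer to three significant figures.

500 nM

Step 1: 10 μL + 10 μL = 20 μL total → factor 20/10 = 2
Step 2: 10 μL brought to 1000 μL → factor 1000/10 = 100
Step 3: 200 μL + 3.8 mL = 4000 μL total → factor 4000/200 = 20
Step 4: 2 mL + 198 mL = 200 mL total → factor 200/2 = 100
Overall dilution factor = 2 × 100 × 20 × 100 = 4 × 10^5
Final = 0.200 M / 4 × 10^5 = 5.000 × 10^-7 M = 500 nM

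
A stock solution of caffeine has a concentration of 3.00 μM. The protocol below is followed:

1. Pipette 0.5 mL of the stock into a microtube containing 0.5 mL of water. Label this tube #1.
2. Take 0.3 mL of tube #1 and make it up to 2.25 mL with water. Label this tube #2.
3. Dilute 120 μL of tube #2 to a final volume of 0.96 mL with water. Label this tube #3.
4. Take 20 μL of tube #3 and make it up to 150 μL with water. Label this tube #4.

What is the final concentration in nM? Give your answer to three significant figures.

Step 1: 0.5 mL + 0.5 mL = 1 mL total → factor 1/0.5 = 2
Step 2: 0.3 mL brought to 2.25 mL → factor 2.25/0.3 = 7.5
Step 3: 120 μL brought to 0.96 mL → factor 960/120 = 8
Step 4: 20 μL brought to 150 μL → factor 150/20 = 7.5
Overall dilution factor = 2 × 7.5 × 8 × 7.5 = 900
Final = 3.00 μM / 900 = 0.003333 μM = 3.33 nM

3.33 nM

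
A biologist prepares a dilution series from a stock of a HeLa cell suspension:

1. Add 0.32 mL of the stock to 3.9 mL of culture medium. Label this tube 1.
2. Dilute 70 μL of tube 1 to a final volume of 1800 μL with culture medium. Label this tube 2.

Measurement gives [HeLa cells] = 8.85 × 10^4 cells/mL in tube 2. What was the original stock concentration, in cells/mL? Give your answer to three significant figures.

3.00 × 10^7 cells/mL

Step 1: 0.32 mL + 3.9 mL = 4.22 mL total → factor 4.22/0.32 = 13.188
Step 2: 70 μL brought to 1800 μL → factor 1800/70 = 25.714
Overall dilution factor = 13.188 × 25.714 = 339.11
Stock = 8.85 × 10^4 cells/mL × 339.11 = 3.00 × 10^7 cells/mL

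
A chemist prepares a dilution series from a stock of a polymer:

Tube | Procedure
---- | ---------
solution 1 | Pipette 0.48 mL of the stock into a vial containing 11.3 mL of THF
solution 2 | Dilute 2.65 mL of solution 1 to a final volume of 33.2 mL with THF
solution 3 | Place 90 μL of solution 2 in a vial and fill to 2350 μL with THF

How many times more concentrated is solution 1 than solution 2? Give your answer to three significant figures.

Step 1: 0.48 mL + 11.3 mL = 11.78 mL total → factor 11.78/0.48 = 24.542
Step 2: 2.65 mL brought to 33.2 mL → factor 33.2/2.65 = 12.528
Dilution factor to solution 1 = 24.542; to solution 2 = 307.47
[solution 1]/[solution 2] = (factor to solution 2)/(factor to solution 1) = 307.47/24.542 = 12.5

12.5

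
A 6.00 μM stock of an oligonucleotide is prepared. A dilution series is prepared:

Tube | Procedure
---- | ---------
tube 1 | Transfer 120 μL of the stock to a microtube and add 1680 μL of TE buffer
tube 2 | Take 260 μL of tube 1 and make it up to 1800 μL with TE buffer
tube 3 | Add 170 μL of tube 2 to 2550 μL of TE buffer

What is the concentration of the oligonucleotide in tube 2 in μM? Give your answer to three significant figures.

0.0578 μM

Step 1: 120 μL + 1680 μL = 1800 μL total → factor 1800/120 = 15
Step 2: 260 μL brought to 1800 μL → factor 1800/260 = 6.9231
Dilution factor through tube 2 = 15 × 6.9231 = 103.85
[tube 2] = 6.00 μM / 103.85 = 0.0578 μM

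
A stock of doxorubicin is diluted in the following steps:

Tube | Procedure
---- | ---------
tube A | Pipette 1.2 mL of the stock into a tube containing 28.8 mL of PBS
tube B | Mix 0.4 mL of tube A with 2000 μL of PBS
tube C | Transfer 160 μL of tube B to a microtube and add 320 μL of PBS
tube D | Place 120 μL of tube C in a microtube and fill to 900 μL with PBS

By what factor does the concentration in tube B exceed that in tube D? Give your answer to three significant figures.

22.5

Step 1: 1.2 mL + 28.8 mL = 30 mL total → factor 30/1.2 = 25
Step 2: 0.4 mL + 2000 μL = 2.4 mL total → factor 2.4/0.4 = 6
Step 3: 160 μL + 320 μL = 480 μL total → factor 480/160 = 3
Step 4: 120 μL brought to 900 μL → factor 900/120 = 7.5
Dilution factor to tube B = 150; to tube D = 3375
[tube B]/[tube D] = (factor to tube D)/(factor to tube B) = 3375/150 = 22.5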